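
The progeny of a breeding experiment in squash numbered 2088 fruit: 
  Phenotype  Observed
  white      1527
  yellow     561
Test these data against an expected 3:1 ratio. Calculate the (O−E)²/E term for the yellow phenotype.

Expected counts for N = 2088 under a 3:1 ratio (total parts = 4):
  white: 2088 × 3/4 = 1566
  yellow: 2088 × 1/4 = 522
Contribution of yellow: (561 − 522)² / 522 = 2.9138

2.914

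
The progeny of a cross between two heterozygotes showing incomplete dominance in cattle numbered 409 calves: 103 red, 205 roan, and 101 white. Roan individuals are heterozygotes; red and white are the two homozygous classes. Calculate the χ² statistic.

With incomplete dominance, a heterozygote × heterozygote cross gives a 1:2:1 phenotypic ratio.
Under the 1:2:1 hypothesis (Σ ratio = 4, N = 409):
  red: 409 × 1/4 = 102.25
  roan: 409 × 2/4 = 204.5
  white: 409 × 1/4 = 102.25
χ² = Σ (O − E)² / E
  red: (103 − 102.25)² / 102.25 = 0.0055
  roan: (205 − 204.5)² / 204.5 = 0.0012
  white: (101 − 102.25)² / 102.25 = 0.0153
χ² = 0.0055 + 0.0012 + 0.0153 = 0.022

0.022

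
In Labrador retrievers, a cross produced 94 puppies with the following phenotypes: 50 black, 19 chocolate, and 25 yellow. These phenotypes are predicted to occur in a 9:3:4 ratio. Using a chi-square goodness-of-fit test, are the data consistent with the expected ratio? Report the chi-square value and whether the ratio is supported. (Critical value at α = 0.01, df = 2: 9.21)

0.359; consistent

Expected counts for N = 94 under a 9:3:4 ratio (total parts = 16):
  black: 94 × 9/16 = 52.875
  chocolate: 94 × 3/16 = 17.625
  yellow: 94 × 4/16 = 23.5
χ² = Σ (O − E)² / E
  black: (50 − 52.875)² / 52.875 = 0.1563
  chocolate: (19 − 17.625)² / 17.625 = 0.1073
  yellow: (25 − 23.5)² / 23.5 = 0.0957
χ² = 0.1563 + 0.1073 + 0.0957 = 0.3593 ≈ 0.359
Degrees of freedom = 3 − 1 = 2; critical value at α = 0.01 is 9.21.
Since 0.359 < 9.21, we fail to reject the null hypothesis — the data are consistent with the 9:3:4 ratio.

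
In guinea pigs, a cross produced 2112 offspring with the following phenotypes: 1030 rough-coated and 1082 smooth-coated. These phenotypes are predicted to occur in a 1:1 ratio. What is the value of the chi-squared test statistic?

The 1:1 ratio has 2 parts, so with N = 2112 the expected counts are:
  rough-coated: 2112 × 1/2 = 1056
  smooth-coated: 2112 × 1/2 = 1056
χ² = Σ (O − E)² / E
  rough-coated: (1030 − 1056)² / 1056 = 0.6402
  smooth-coated: (1082 − 1056)² / 1056 = 0.6402
χ² = 0.6402 + 0.6402 = 1.2804 ≈ 1.280

1.280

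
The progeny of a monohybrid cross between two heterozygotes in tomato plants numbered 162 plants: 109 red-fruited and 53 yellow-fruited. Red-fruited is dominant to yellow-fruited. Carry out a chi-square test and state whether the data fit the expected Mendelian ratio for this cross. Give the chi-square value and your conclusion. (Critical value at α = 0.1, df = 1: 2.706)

For a monohybrid cross between heterozygotes with complete dominance, the expected phenotypic ratio is 3:1.
Expected counts for N = 162 under a 3:1 ratio (total parts = 4):
  red-fruited: 162 × 3/4 = 121.5
  yellow-fruited: 162 × 1/4 = 40.5
χ² = Σ (O − E)² / E
  red-fruited: (109 − 121.5)² / 121.5 = 1.2860
  yellow-fruited: (53 − 40.5)² / 40.5 = 3.8580
χ² = 1.2860 + 3.8580 = 5.144
Degrees of freedom = 2 − 1 = 1; critical value at α = 0.1 is 2.706.
Since 5.144 > 2.706, we reject the null hypothesis — the data do not fit the 3:1 ratio.

5.144; not consistent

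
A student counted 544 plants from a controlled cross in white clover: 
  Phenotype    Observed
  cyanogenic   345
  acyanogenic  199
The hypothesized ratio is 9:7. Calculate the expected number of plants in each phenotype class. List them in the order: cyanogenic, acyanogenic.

306, 238

Expected counts for N = 544 under a 9:7 ratio (total parts = 16):
  cyanogenic: 544 × 9/16 = 306
  acyanogenic: 544 × 7/16 = 238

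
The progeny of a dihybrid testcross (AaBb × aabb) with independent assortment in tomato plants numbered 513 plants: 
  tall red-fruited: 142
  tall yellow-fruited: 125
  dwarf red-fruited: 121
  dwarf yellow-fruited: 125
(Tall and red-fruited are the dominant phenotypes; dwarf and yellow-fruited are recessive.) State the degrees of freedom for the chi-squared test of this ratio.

3

A dihybrid testcross with independent assortment gives a 1:1:1:1 ratio.
A goodness-of-fit test with 4 phenotype classes has df = 4 − 1 = 3.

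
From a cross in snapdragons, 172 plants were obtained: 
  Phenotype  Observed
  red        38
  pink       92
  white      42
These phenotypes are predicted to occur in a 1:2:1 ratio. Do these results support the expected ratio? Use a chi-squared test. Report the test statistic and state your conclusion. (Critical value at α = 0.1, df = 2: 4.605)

The 1:2:1 ratio has 4 parts, so with N = 172 the expected counts are:
  red: 172 × 1/4 = 43
  pink: 172 × 2/4 = 86
  white: 172 × 1/4 = 43
χ² = Σ (O − E)² / E
  red: (38 − 43)² / 43 = 0.5814
  pink: (92 − 86)² / 86 = 0.4186
  white: (42 − 43)² / 43 = 0.0233
χ² = 0.5814 + 0.4186 + 0.0233 = 1.0233 ≈ 1.023
Degrees of freedom = 3 − 1 = 2; critical value at α = 0.1 is 4.605.
Since 1.023 < 4.605, we fail to reject the null hypothesis — the data are consistent with the 1:2:1 ratio.

1.023; consistent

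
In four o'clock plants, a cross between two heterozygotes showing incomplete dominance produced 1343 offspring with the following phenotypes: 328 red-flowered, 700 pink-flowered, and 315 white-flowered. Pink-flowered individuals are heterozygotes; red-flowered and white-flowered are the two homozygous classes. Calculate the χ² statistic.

With incomplete dominance, a heterozygote × heterozygote cross gives a 1:2:1 phenotypic ratio.
Expected counts for N = 1343 under a 1:2:1 ratio (total parts = 4):
  red-flowered: 1343 × 1/4 = 335.75
  pink-flowered: 1343 × 2/4 = 671.5
  white-flowered: 1343 × 1/4 = 335.75
χ² = Σ (O − E)² / E
  red-flowered: (328 − 335.75)² / 335.75 = 0.1789
  pink-flowered: (700 − 671.5)² / 671.5 = 1.2096
  white-flowered: (315 − 335.75)² / 335.75 = 1.2824
χ² = 0.1789 + 1.2096 + 1.2824 = 2.6709 ≈ 2.671

2.671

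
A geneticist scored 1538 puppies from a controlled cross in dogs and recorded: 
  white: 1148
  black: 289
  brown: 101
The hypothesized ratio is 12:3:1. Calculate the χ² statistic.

0.275

Expected counts for N = 1538 under a 12:3:1 ratio (total parts = 16):
  white: 1538 × 12/16 = 1153.5
  black: 1538 × 3/16 = 288.375
  brown: 1538 × 1/16 = 96.125
χ² = Σ (O − E)² / E
  white: (1148 − 1153.5)² / 1153.5 = 0.0262
  black: (289 − 288.375)² / 288.375 = 0.0014
  brown: (101 − 96.125)² / 96.125 = 0.2472
χ² = 0.0262 + 0.0014 + 0.2472 = 0.2748 ≈ 0.275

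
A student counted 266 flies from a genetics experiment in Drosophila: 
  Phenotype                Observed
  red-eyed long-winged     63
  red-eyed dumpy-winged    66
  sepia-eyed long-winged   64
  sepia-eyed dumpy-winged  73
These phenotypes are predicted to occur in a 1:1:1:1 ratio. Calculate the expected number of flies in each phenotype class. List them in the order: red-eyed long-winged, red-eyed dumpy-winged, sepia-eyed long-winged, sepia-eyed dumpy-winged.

Under the 1:1:1:1 hypothesis (Σ ratio = 4, N = 266):
  red-eyed long-winged: 266 × 1/4 = 66.5
  red-eyed dumpy-winged: 266 × 1/4 = 66.5
  sepia-eyed long-winged: 266 × 1/4 = 66.5
  sepia-eyed dumpy-winged: 266 × 1/4 = 66.5

66.5, 66.5, 66.5, 66.5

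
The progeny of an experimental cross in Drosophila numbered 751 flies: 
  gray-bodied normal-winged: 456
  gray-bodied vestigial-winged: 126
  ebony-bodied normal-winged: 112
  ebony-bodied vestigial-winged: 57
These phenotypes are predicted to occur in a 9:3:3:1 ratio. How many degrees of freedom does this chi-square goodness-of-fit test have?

A goodness-of-fit test with 4 phenotype classes has df = 4 − 1 = 3.

3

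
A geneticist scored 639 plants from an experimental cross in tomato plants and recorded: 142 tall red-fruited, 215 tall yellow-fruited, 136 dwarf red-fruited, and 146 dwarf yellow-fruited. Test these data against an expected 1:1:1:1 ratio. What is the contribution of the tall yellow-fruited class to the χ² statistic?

19.108

The 1:1:1:1 ratio has 4 parts, so with N = 639 the expected counts are:
  tall red-fruited: 639 × 1/4 = 159.75
  tall yellow-fruited: 639 × 1/4 = 159.75
  dwarf red-fruited: 639 × 1/4 = 159.75
  dwarf yellow-fruited: 639 × 1/4 = 159.75
Contribution of tall yellow-fruited: (215 − 159.75)² / 159.75 = 19.1084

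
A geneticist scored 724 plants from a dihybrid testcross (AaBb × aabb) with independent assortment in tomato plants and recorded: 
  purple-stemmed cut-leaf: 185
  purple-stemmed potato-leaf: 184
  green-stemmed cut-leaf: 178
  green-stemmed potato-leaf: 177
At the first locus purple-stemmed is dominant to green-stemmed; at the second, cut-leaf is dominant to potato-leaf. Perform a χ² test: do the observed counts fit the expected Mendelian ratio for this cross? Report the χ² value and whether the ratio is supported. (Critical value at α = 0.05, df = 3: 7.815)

0.276; consistent

A dihybrid testcross with independent assortment gives a 1:1:1:1 ratio.
Under the 1:1:1:1 hypothesis (Σ ratio = 4, N = 724):
  purple-stemmed cut-leaf: 724 × 1/4 = 181
  purple-stemmed potato-leaf: 724 × 1/4 = 181
  green-stemmed cut-leaf: 724 × 1/4 = 181
  green-stemmed potato-leaf: 724 × 1/4 = 181
χ² = Σ (O − E)² / E
  purple-stemmed cut-leaf: (185 − 181)² / 181 = 0.0884
  purple-stemmed potato-leaf: (184 − 181)² / 181 = 0.0497
  green-stemmed cut-leaf: (178 − 181)² / 181 = 0.0497
  green-stemmed potato-leaf: (177 − 181)² / 181 = 0.0884
χ² = 0.0884 + 0.0497 + 0.0497 + 0.0884 = 0.2762 ≈ 0.276
Degrees of freedom = 4 − 1 = 3; critical value at α = 0.05 is 7.815.
Since 0.276 < 7.815, we fail to reject the null hypothesis — the data are consistent with the 1:1:1:1 ratio.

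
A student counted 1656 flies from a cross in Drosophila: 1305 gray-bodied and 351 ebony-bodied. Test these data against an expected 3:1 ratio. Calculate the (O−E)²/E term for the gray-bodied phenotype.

The 3:1 ratio has 4 parts, so with N = 1656 the expected counts are:
  gray-bodied: 1656 × 3/4 = 1242
  ebony-bodied: 1656 × 1/4 = 414
Contribution of gray-bodied: (1305 − 1242)² / 1242 = 3.1957

3.196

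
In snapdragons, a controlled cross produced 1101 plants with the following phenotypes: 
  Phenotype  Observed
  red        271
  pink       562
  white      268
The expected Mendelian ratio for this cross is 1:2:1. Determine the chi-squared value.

0.497

Expected counts for N = 1101 under a 1:2:1 ratio (total parts = 4):
  red: 1101 × 1/4 = 275.25
  pink: 1101 × 2/4 = 550.5
  white: 1101 × 1/4 = 275.25
χ² = Σ (O − E)² / E
  red: (271 − 275.25)² / 275.25 = 0.0656
  pink: (562 − 550.5)² / 550.5 = 0.2402
  white: (268 − 275.25)² / 275.25 = 0.1910
χ² = 0.0656 + 0.2402 + 0.1910 = 0.4968 ≈ 0.497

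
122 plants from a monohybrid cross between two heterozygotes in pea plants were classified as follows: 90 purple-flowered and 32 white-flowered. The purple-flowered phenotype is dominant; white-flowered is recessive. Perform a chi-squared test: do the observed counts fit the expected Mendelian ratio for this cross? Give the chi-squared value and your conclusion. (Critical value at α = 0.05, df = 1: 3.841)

For a monohybrid cross between heterozygotes with complete dominance, the expected phenotypic ratio is 3:1.
Total ratio parts = 4. Expected numbers out of 122:
  purple-flowered: 122 × 3/4 = 91.5
  white-flowered: 122 × 1/4 = 30.5
χ² = Σ (O − E)² / E
  purple-flowered: (90 − 91.5)² / 91.5 = 0.0246
  white-flowered: (32 − 30.5)² / 30.5 = 0.0738
χ² = 0.0246 + 0.0738 = 0.0984 ≈ 0.098
Degrees of freedom = 2 − 1 = 1; critical value at α = 0.05 is 3.841.
Since 0.098 < 3.841, we fail to reject the null hypothesis — the data are consistent with the 3:1 ratio.

0.098; consistent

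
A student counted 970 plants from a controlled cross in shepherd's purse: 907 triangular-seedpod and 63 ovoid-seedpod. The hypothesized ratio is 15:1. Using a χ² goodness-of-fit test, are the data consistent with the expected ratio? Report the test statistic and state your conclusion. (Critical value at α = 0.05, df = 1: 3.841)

The 15:1 ratio has 16 parts, so with N = 970 the expected counts are:
  triangular-seedpod: 970 × 15/16 = 909.375
  ovoid-seedpod: 970 × 1/16 = 60.625
χ² = Σ (O − E)² / E
  triangular-seedpod: (907 − 909.375)² / 909.375 = 0.0062
  ovoid-seedpod: (63 − 60.625)² / 60.625 = 0.0930
χ² = 0.0062 + 0.0930 = 0.0992 ≈ 0.099
Degrees of freedom = 2 − 1 = 1; critical value at α = 0.05 is 3.841.
Since 0.099 < 3.841, we fail to reject the null hypothesis — the data are consistent with the 15:1 ratio.

0.099; consistent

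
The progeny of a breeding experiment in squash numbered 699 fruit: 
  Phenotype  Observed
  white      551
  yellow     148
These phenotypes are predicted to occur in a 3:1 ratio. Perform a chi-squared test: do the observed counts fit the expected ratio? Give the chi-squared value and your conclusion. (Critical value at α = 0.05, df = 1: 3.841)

Under the 3:1 hypothesis (Σ ratio = 4, N = 699):
  white: 699 × 3/4 = 524.25
  yellow: 699 × 1/4 = 174.75
χ² = Σ (O − E)² / E
  white: (551 − 524.25)² / 524.25 = 1.3649
  yellow: (148 − 174.75)² / 174.75 = 4.0948
χ² = 1.3649 + 4.0948 = 5.4597 ≈ 5.460
Degrees of freedom = 2 − 1 = 1; critical value at α = 0.05 is 3.841.
Since 5.460 > 3.841, we reject the null hypothesis — the data do not fit the 3:1 ratio.

5.460; not consistent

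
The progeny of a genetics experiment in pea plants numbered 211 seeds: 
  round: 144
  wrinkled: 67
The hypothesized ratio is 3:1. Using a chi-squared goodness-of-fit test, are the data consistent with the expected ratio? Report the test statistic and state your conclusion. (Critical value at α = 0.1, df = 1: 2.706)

5.133; not consistent

Under the 3:1 hypothesis (Σ ratio = 4, N = 211):
  round: 211 × 3/4 = 158.25
  wrinkled: 211 × 1/4 = 52.75
χ² = Σ (O − E)² / E
  round: (144 − 158.25)² / 158.25 = 1.2832
  wrinkled: (67 − 52.75)² / 52.75 = 3.8495
χ² = 1.2832 + 3.8495 = 5.1327 ≈ 5.133
Degrees of freedom = 2 − 1 = 1; critical value at α = 0.1 is 2.706.
Since 5.133 > 2.706, we reject the null hypothesis — the data do not fit the 3:1 ratio.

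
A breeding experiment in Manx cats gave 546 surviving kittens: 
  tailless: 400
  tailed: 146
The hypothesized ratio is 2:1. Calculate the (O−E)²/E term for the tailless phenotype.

3.560

Total ratio parts = 3. Expected numbers out of 546:
  tailless: 546 × 2/3 = 364
  tailed: 546 × 1/3 = 182
Contribution of tailless: (400 − 364)² / 364 = 3.5604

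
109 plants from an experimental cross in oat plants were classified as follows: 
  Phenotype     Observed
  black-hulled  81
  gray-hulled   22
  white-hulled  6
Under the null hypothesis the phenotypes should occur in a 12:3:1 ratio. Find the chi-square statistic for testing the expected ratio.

0.223

Under the 12:3:1 hypothesis (Σ ratio = 16, N = 109):
  black-hulled: 109 × 12/16 = 81.75
  gray-hulled: 109 × 3/16 = 20.4375
  white-hulled: 109 × 1/16 = 6.8125
χ² = Σ (O − E)² / E
  black-hulled: (81 − 81.75)² / 81.75 = 0.0069
  gray-hulled: (22 − 20.4375)² / 20.4375 = 0.1195
  white-hulled: (6 − 6.8125)² / 6.8125 = 0.0969
χ² = 0.0069 + 0.1195 + 0.0969 = 0.2233 ≈ 0.223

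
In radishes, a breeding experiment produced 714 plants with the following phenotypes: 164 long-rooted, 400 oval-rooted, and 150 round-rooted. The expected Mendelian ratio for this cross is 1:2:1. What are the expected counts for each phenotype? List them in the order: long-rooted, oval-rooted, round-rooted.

Under the 1:2:1 hypothesis (Σ ratio = 4, N = 714):
  long-rooted: 714 × 1/4 = 178.5
  oval-rooted: 714 × 2/4 = 357
  round-rooted: 714 × 1/4 = 178.5

178.5, 357, 178.5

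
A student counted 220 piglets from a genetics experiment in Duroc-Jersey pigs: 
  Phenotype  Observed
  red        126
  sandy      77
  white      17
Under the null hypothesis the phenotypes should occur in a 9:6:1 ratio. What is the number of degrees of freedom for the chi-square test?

2

A goodness-of-fit test with 3 phenotype classes has df = 3 − 1 = 2.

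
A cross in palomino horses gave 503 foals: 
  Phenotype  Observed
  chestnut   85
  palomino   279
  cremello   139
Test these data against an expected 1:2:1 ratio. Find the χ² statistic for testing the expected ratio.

17.608

The 1:2:1 ratio has 4 parts, so with N = 503 the expected counts are:
  chestnut: 503 × 1/4 = 125.75
  palomino: 503 × 2/4 = 251.5
  cremello: 503 × 1/4 = 125.75
χ² = Σ (O − E)² / E
  chestnut: (85 − 125.75)² / 125.75 = 13.2053
  palomino: (279 − 251.5)² / 251.5 = 3.0070
  cremello: (139 − 125.75)² / 125.75 = 1.3961
χ² = 13.2053 + 3.0070 + 1.3961 = 17.6084 ≈ 17.608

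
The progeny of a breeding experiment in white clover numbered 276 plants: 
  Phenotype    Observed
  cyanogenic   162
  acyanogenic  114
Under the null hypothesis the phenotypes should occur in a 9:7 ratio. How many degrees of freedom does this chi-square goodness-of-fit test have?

A goodness-of-fit test with 2 phenotype classes has df = 2 − 1 = 1.

1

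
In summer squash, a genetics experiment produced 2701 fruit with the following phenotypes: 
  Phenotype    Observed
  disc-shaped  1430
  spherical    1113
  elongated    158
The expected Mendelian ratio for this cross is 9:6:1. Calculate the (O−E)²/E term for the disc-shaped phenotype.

5.250

Total ratio parts = 16. Expected numbers out of 2701:
  disc-shaped: 2701 × 9/16 = 1519.3125
  spherical: 2701 × 6/16 = 1012.875
  elongated: 2701 × 1/16 = 168.8125
Contribution of disc-shaped: (1430 − 1519.3125)² / 1519.3125 = 5.2502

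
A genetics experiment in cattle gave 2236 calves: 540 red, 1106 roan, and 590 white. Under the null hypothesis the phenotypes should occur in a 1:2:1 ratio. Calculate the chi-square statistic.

2.494

Total ratio parts = 4. Expected numbers out of 2236:
  red: 2236 × 1/4 = 559
  roan: 2236 × 2/4 = 1118
  white: 2236 × 1/4 = 559
χ² = Σ (O − E)² / E
  red: (540 − 559)² / 559 = 0.6458
  roan: (1106 − 1118)² / 1118 = 0.1288
  white: (590 − 559)² / 559 = 1.7191
χ² = 0.6458 + 0.1288 + 1.7191 = 2.4937 ≈ 2.494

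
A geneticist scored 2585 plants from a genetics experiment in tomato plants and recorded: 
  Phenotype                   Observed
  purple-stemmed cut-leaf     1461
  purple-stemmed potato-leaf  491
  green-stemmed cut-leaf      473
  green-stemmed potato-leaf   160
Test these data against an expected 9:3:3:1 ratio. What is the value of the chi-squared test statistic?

The 9:3:3:1 ratio has 16 parts, so with N = 2585 the expected counts are:
  purple-stemmed cut-leaf: 2585 × 9/16 = 1454.0625
  purple-stemmed potato-leaf: 2585 × 3/16 = 484.6875
  green-stemmed cut-leaf: 2585 × 3/16 = 484.6875
  green-stemmed potato-leaf: 2585 × 1/16 = 161.5625
χ² = Σ (O − E)² / E
  purple-stemmed cut-leaf: (1461 − 1454.0625)² / 1454.0625 = 0.0331
  purple-stemmed potato-leaf: (491 − 484.6875)² / 484.6875 = 0.0822
  green-stemmed cut-leaf: (473 − 484.6875)² / 484.6875 = 0.2818
  green-stemmed potato-leaf: (160 − 161.5625)² / 161.5625 = 0.0151
χ² = 0.0331 + 0.0822 + 0.2818 + 0.0151 = 0.4122 ≈ 0.412

0.412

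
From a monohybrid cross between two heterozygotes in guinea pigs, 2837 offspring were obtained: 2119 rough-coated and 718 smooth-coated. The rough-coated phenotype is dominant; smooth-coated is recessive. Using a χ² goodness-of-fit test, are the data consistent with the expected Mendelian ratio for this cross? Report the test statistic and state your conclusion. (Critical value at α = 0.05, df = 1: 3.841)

For a monohybrid cross between heterozygotes with complete dominance, the expected phenotypic ratio is 3:1.
Total ratio parts = 4. Expected numbers out of 2837:
  rough-coated: 2837 × 3/4 = 2127.75
  smooth-coated: 2837 × 1/4 = 709.25
χ² = Σ (O − E)² / E
  rough-coated: (2119 − 2127.75)² / 2127.75 = 0.0360
  smooth-coated: (718 − 709.25)² / 709.25 = 0.1079
χ² = 0.0360 + 0.1079 = 0.1439 ≈ 0.144
Degrees of freedom = 2 − 1 = 1; critical value at α = 0.05 is 3.841.
Since 0.144 < 3.841, we fail to reject the null hypothesis — the data are consistent with the 3:1 ratio.

0.144; consistent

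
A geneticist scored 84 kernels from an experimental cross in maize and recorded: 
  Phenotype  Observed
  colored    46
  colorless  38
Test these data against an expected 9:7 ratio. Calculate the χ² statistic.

0.076

Total ratio parts = 16. Expected numbers out of 84:
  colored: 84 × 9/16 = 47.25
  colorless: 84 × 7/16 = 36.75
χ² = Σ (O − E)² / E
  colored: (46 − 47.25)² / 47.25 = 0.0331
  colorless: (38 − 36.75)² / 36.75 = 0.0425
χ² = 0.0331 + 0.0425 = 0.0756 ≈ 0.076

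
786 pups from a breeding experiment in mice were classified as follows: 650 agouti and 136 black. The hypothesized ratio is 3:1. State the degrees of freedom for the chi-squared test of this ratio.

A goodness-of-fit test with 2 phenotype classes has df = 2 − 1 = 1.

1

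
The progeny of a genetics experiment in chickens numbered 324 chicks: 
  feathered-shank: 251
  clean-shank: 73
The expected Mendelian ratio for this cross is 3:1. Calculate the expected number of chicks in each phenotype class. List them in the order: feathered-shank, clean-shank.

Expected counts for N = 324 under a 3:1 ratio (total parts = 4):
  feathered-shank: 324 × 3/4 = 243
  clean-shank: 324 × 1/4 = 81

243, 81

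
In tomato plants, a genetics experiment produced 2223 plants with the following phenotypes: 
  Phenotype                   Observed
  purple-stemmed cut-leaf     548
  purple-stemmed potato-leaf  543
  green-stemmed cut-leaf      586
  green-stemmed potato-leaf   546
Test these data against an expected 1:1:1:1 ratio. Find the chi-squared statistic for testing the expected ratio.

Total ratio parts = 4. Expected numbers out of 2223:
  purple-stemmed cut-leaf: 2223 × 1/4 = 555.75
  purple-stemmed potato-leaf: 2223 × 1/4 = 555.75
  green-stemmed cut-leaf: 2223 × 1/4 = 555.75
  green-stemmed potato-leaf: 2223 × 1/4 = 555.75
χ² = Σ (O − E)² / E
  purple-stemmed cut-leaf: (548 − 555.75)² / 555.75 = 0.1081
  purple-stemmed potato-leaf: (543 − 555.75)² / 555.75 = 0.2925
  green-stemmed cut-leaf: (586 − 555.75)² / 555.75 = 1.6465
  green-stemmed potato-leaf: (546 − 555.75)² / 555.75 = 0.1711
χ² = 0.1081 + 0.2925 + 1.6465 + 0.1711 = 2.2182 ≈ 2.218

2.218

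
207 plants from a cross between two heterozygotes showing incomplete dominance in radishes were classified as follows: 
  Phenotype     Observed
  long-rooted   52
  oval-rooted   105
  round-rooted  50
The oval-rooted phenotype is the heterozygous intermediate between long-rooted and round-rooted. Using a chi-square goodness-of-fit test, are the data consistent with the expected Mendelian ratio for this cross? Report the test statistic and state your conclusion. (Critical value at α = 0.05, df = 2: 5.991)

With incomplete dominance, a heterozygote × heterozygote cross gives a 1:2:1 phenotypic ratio.
Expected counts for N = 207 under a 1:2:1 ratio (total parts = 4):
  long-rooted: 207 × 1/4 = 51.75
  oval-rooted: 207 × 2/4 = 103.5
  round-rooted: 207 × 1/4 = 51.75
χ² = Σ (O − E)² / E
  long-rooted: (52 − 51.75)² / 51.75 = 0.0012
  oval-rooted: (105 − 103.5)² / 103.5 = 0.0217
  round-rooted: (50 − 51.75)² / 51.75 = 0.0592
χ² = 0.0012 + 0.0217 + 0.0592 = 0.0821 ≈ 0.082
Degrees of freedom = 3 − 1 = 2; critical value at α = 0.05 is 5.991.
Since 0.082 < 5.991, we fail to reject the null hypothesis — the data are consistent with the 1:2:1 ratio.

0.082; consistent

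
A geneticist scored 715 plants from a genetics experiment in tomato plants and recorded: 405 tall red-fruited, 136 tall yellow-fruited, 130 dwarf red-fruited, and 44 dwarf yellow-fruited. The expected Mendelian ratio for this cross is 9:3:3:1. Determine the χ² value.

0.181

Expected counts for N = 715 under a 9:3:3:1 ratio (total parts = 16):
  tall red-fruited: 715 × 9/16 = 402.1875
  tall yellow-fruited: 715 × 3/16 = 134.0625
  dwarf red-fruited: 715 × 3/16 = 134.0625
  dwarf yellow-fruited: 715 × 1/16 = 44.6875
χ² = Σ (O − E)² / E
  tall red-fruited: (405 − 402.1875)² / 402.1875 = 0.0197
  tall yellow-fruited: (136 − 134.0625)² / 134.0625 = 0.0280
  dwarf red-fruited: (130 − 134.0625)² / 134.0625 = 0.1231
  dwarf yellow-fruited: (44 − 44.6875)² / 44.6875 = 0.0106
χ² = 0.0197 + 0.0280 + 0.1231 + 0.0106 = 0.1814 ≈ 0.181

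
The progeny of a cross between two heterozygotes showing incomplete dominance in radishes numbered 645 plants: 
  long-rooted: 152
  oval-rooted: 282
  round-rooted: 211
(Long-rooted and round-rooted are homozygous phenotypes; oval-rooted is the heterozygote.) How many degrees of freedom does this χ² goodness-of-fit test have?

With incomplete dominance, a heterozygote × heterozygote cross gives a 1:2:1 phenotypic ratio.
A goodness-of-fit test with 3 phenotype classes has df = 3 − 1 = 2.

2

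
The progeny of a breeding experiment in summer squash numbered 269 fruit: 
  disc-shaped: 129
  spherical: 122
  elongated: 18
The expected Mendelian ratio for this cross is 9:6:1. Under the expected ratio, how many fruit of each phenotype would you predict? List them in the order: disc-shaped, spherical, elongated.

151.3125, 100.875, 16.8125

Total ratio parts = 16. Expected numbers out of 269:
  disc-shaped: 269 × 9/16 = 151.3125
  spherical: 269 × 6/16 = 100.875
  elongated: 269 × 1/16 = 16.8125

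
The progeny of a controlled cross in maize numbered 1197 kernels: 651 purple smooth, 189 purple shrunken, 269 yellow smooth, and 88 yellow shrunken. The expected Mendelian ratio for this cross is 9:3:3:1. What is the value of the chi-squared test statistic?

17.507

Expected counts for N = 1197 under a 9:3:3:1 ratio (total parts = 16):
  purple smooth: 1197 × 9/16 = 673.3125
  purple shrunken: 1197 × 3/16 = 224.4375
  yellow smooth: 1197 × 3/16 = 224.4375
  yellow shrunken: 1197 × 1/16 = 74.8125
χ² = Σ (O − E)² / E
  purple smooth: (651 − 673.3125)² / 673.3125 = 0.7394
  purple shrunken: (189 − 224.4375)² / 224.4375 = 5.5954
  yellow smooth: (269 − 224.4375)² / 224.4375 = 8.8480
  yellow shrunken: (88 − 74.8125)² / 74.8125 = 2.3246
χ² = 0.7394 + 5.5954 + 8.8480 + 2.3246 = 17.5074 ≈ 17.507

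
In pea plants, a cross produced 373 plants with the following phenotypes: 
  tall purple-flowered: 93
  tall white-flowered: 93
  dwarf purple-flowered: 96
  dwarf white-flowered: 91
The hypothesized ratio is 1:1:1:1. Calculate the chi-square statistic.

Under the 1:1:1:1 hypothesis (Σ ratio = 4, N = 373):
  tall purple-flowered: 373 × 1/4 = 93.25
  tall white-flowered: 373 × 1/4 = 93.25
  dwarf purple-flowered: 373 × 1/4 = 93.25
  dwarf white-flowered: 373 × 1/4 = 93.25
χ² = Σ (O − E)² / E
  tall purple-flowered: (93 − 93.25)² / 93.25 = 0.0007
  tall white-flowered: (93 − 93.25)² / 93.25 = 0.0007
  dwarf purple-flowered: (96 − 93.25)² / 93.25 = 0.0811
  dwarf white-flowered: (91 − 93.25)² / 93.25 = 0.0543
χ² = 0.0007 + 0.0007 + 0.0811 + 0.0543 = 0.1368 ≈ 0.137

0.137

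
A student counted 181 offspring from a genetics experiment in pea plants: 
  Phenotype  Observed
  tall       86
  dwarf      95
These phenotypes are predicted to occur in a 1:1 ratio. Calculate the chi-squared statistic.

0.448

Expected counts for N = 181 under a 1:1 ratio (total parts = 2):
  tall: 181 × 1/2 = 90.5
  dwarf: 181 × 1/2 = 90.5
χ² = Σ (O − E)² / E
  tall: (86 − 90.5)² / 90.5 = 0.2238
  dwarf: (95 − 90.5)² / 90.5 = 0.2238
χ² = 0.2238 + 0.2238 = 0.4476 ≈ 0.448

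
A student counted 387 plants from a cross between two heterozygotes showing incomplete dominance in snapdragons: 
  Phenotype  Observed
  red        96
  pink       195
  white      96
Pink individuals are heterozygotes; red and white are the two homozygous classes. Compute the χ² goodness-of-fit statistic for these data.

With incomplete dominance, a heterozygote × heterozygote cross gives a 1:2:1 phenotypic ratio.
Under the 1:2:1 hypothesis (Σ ratio = 4, N = 387):
  red: 387 × 1/4 = 96.75
  pink: 387 × 2/4 = 193.5
  white: 387 × 1/4 = 96.75
χ² = Σ (O − E)² / E
  red: (96 − 96.75)² / 96.75 = 0.0058
  pink: (195 − 193.5)² / 193.5 = 0.0116
  white: (96 − 96.75)² / 96.75 = 0.0058
χ² = 0.0058 + 0.0116 + 0.0058 = 0.0232 ≈ 0.023

0.023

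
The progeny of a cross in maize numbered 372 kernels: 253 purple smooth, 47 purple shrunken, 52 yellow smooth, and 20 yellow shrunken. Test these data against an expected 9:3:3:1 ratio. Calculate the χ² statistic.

The 9:3:3:1 ratio has 16 parts, so with N = 372 the expected counts are:
  purple smooth: 372 × 9/16 = 209.25
  purple shrunken: 372 × 3/16 = 69.75
  yellow smooth: 372 × 3/16 = 69.75
  yellow shrunken: 372 × 1/16 = 23.25
χ² = Σ (O − E)² / E
  purple smooth: (253 − 209.25)² / 209.25 = 9.1473
  purple shrunken: (47 − 69.75)² / 69.75 = 7.4203
  yellow smooth: (52 − 69.75)² / 69.75 = 4.5170
  yellow shrunken: (20 − 23.25)² / 23.25 = 0.4543
χ² = 9.1473 + 7.4203 + 4.5170 + 0.4543 = 21.5389 ≈ 21.539

21.539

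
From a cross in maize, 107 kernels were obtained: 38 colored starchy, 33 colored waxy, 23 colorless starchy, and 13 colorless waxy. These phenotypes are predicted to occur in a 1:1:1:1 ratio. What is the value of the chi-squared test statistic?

The 1:1:1:1 ratio has 4 parts, so with N = 107 the expected counts are:
  colored starchy: 107 × 1/4 = 26.75
  colored waxy: 107 × 1/4 = 26.75
  colorless starchy: 107 × 1/4 = 26.75
  colorless waxy: 107 × 1/4 = 26.75
χ² = Σ (O − E)² / E
  colored starchy: (38 − 26.75)² / 26.75 = 4.7313
  colored waxy: (33 − 26.75)² / 26.75 = 1.4603
  colorless starchy: (23 − 26.75)² / 26.75 = 0.5257
  colorless waxy: (13 − 26.75)² / 26.75 = 7.0678
χ² = 4.7313 + 1.4603 + 0.5257 + 7.0678 = 13.7851 ≈ 13.785

13.785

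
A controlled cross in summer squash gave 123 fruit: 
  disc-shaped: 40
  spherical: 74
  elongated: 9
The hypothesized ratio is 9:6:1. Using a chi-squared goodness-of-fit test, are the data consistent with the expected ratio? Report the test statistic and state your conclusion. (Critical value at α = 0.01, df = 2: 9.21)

29.383; not consistent

Under the 9:6:1 hypothesis (Σ ratio = 16, N = 123):
  disc-shaped: 123 × 9/16 = 69.1875
  spherical: 123 × 6/16 = 46.125
  elongated: 123 × 1/16 = 7.6875
χ² = Σ (O − E)² / E
  disc-shaped: (40 − 69.1875)² / 69.1875 = 12.3131
  spherical: (74 − 46.125)² / 46.125 = 16.8459
  elongated: (9 − 7.6875)² / 7.6875 = 0.2241
χ² = 12.3131 + 16.8459 + 0.2241 = 29.3831 ≈ 29.383
Degrees of freedom = 3 − 1 = 2; critical value at α = 0.01 is 9.21.
Since 29.383 > 9.21, we reject the null hypothesis — the data do not fit the 9:6:1 ratio.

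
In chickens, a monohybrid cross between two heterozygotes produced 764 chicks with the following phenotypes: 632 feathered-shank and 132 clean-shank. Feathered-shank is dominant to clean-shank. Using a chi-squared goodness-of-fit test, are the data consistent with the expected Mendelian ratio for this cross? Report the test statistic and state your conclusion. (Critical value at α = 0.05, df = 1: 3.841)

For a monohybrid cross between heterozygotes with complete dominance, the expected phenotypic ratio is 3:1.
Under the 3:1 hypothesis (Σ ratio = 4, N = 764):
  feathered-shank: 764 × 3/4 = 573
  clean-shank: 764 × 1/4 = 191
χ² = Σ (O − E)² / E
  feathered-shank: (632 − 573)² / 573 = 6.0750
  clean-shank: (132 − 191)² / 191 = 18.2251
χ² = 6.0750 + 18.2251 = 24.3001 ≈ 24.300
Degrees of freedom = 2 − 1 = 1; critical value at α = 0.05 is 3.841.
Since 24.300 > 3.841, we reject the null hypothesis — the data do not fit the 3:1 ratio.

24.300; not consistent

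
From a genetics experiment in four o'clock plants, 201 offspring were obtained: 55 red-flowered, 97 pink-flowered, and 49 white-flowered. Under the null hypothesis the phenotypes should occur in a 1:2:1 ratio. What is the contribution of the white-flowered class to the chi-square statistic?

Total ratio parts = 4. Expected numbers out of 201:
  red-flowered: 201 × 1/4 = 50.25
  pink-flowered: 201 × 2/4 = 100.5
  white-flowered: 201 × 1/4 = 50.25
Contribution of white-flowered: (49 − 50.25)² / 50.25 = 0.0311

0.031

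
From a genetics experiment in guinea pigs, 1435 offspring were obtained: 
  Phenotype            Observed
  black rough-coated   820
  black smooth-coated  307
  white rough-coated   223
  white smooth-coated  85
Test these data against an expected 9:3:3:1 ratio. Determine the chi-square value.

13.683

Expected counts for N = 1435 under a 9:3:3:1 ratio (total parts = 16):
  black rough-coated: 1435 × 9/16 = 807.1875
  black smooth-coated: 1435 × 3/16 = 269.0625
  white rough-coated: 1435 × 3/16 = 269.0625
  white smooth-coated: 1435 × 1/16 = 89.6875
χ² = Σ (O − E)² / E
  black rough-coated: (820 − 807.1875)² / 807.1875 = 0.2034
  black smooth-coated: (307 − 269.0625)² / 269.0625 = 5.3491
  white rough-coated: (223 − 269.0625)² / 269.0625 = 7.8857
  white smooth-coated: (85 − 89.6875)² / 89.6875 = 0.2450
χ² = 0.2034 + 5.3491 + 7.8857 + 0.2450 = 13.6832 ≈ 13.683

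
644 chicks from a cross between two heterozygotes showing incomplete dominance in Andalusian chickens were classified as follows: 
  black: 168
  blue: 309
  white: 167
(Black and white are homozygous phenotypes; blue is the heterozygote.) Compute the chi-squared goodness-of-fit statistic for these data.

1.053

With incomplete dominance, a heterozygote × heterozygote cross gives a 1:2:1 phenotypic ratio.
Total ratio parts = 4. Expected numbers out of 644:
  black: 644 × 1/4 = 161
  blue: 644 × 2/4 = 322
  white: 644 × 1/4 = 161
χ² = Σ (O − E)² / E
  black: (168 − 161)² / 161 = 0.3043
  blue: (309 − 322)² / 322 = 0.5248
  white: (167 − 161)² / 161 = 0.2236
χ² = 0.3043 + 0.5248 + 0.2236 = 1.0527 ≈ 1.053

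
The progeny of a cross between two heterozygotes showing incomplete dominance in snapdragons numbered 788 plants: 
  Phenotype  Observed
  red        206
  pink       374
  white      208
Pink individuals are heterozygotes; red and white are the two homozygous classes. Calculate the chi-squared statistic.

With incomplete dominance, a heterozygote × heterozygote cross gives a 1:2:1 phenotypic ratio.
Expected counts for N = 788 under a 1:2:1 ratio (total parts = 4):
  red: 788 × 1/4 = 197
  pink: 788 × 2/4 = 394
  white: 788 × 1/4 = 197
χ² = Σ (O − E)² / E
  red: (206 − 197)² / 197 = 0.4112
  pink: (374 − 394)² / 394 = 1.0152
  white: (208 − 197)² / 197 = 0.6142
χ² = 0.4112 + 1.0152 + 0.6142 = 2.0406 ≈ 2.041

2.041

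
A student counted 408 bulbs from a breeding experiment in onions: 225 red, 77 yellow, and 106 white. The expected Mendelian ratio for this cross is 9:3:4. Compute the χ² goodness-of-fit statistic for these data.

Under the 9:3:4 hypothesis (Σ ratio = 16, N = 408):
  red: 408 × 9/16 = 229.5
  yellow: 408 × 3/16 = 76.5
  white: 408 × 4/16 = 102
χ² = Σ (O − E)² / E
  red: (225 − 229.5)² / 229.5 = 0.0882
  yellow: (77 − 76.5)² / 76.5 = 0.0033
  white: (106 − 102)² / 102 = 0.1569
χ² = 0.0882 + 0.0033 + 0.1569 = 0.2484 ≈ 0.248

0.248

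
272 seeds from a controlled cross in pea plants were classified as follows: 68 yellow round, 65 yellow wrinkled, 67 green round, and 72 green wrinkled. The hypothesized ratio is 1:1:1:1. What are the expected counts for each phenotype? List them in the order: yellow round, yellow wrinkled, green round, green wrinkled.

The 1:1:1:1 ratio has 4 parts, so with N = 272 the expected counts are:
  yellow round: 272 × 1/4 = 68
  yellow wrinkled: 272 × 1/4 = 68
  green round: 272 × 1/4 = 68
  green wrinkled: 272 × 1/4 = 68

68, 68, 68, 68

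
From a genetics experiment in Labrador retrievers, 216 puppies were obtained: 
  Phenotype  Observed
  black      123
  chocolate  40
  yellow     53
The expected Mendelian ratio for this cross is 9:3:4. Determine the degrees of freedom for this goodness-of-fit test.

A goodness-of-fit test with 3 phenotype classes has df = 3 − 1 = 2.

2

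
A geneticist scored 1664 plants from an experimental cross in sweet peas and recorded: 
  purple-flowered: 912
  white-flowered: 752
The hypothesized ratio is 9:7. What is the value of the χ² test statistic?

Under the 9:7 hypothesis (Σ ratio = 16, N = 1664):
  purple-flowered: 1664 × 9/16 = 936
  white-flowered: 1664 × 7/16 = 728
χ² = Σ (O − E)² / E
  purple-flowered: (912 − 936)² / 936 = 0.6154
  white-flowered: (752 − 728)² / 728 = 0.7912
χ² = 0.6154 + 0.7912 = 1.4066 ≈ 1.407

1.407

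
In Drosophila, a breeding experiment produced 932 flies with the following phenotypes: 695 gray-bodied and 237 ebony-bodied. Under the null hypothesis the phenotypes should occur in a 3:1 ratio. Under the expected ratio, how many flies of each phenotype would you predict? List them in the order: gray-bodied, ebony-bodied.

699, 233

Expected counts for N = 932 under a 3:1 ratio (total parts = 4):
  gray-bodied: 932 × 3/4 = 699
  ebony-bodied: 932 × 1/4 = 233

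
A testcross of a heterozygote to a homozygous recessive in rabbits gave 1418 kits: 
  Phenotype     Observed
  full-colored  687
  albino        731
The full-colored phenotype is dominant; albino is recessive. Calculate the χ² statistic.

1.365

A testcross of a heterozygote (Aa × aa) gives a 1:1 phenotypic ratio.
Expected counts for N = 1418 under a 1:1 ratio (total parts = 2):
  full-colored: 1418 × 1/2 = 709
  albino: 1418 × 1/2 = 709
χ² = Σ (O − E)² / E
  full-colored: (687 − 709)² / 709 = 0.6827
  albino: (731 − 709)² / 709 = 0.6827
χ² = 0.6827 + 0.6827 = 1.3654 ≈ 1.365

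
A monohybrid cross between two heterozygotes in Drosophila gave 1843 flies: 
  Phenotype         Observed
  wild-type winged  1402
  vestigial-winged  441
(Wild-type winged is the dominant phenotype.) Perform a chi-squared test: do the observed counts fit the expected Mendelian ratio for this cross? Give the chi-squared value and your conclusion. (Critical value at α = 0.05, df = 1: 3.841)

1.129; consistent

For a monohybrid cross between heterozygotes with complete dominance, the expected phenotypic ratio is 3:1.
Under the 3:1 hypothesis (Σ ratio = 4, N = 1843):
  wild-type winged: 1843 × 3/4 = 1382.25
  vestigial-winged: 1843 × 1/4 = 460.75
χ² = Σ (O − E)² / E
  wild-type winged: (1402 − 1382.25)² / 1382.25 = 0.2822
  vestigial-winged: (441 − 460.75)² / 460.75 = 0.8466
χ² = 0.2822 + 0.8466 = 1.1288 ≈ 1.129
Degrees of freedom = 2 − 1 = 1; critical value at α = 0.05 is 3.841.
Since 1.129 < 3.841, we fail to reject the null hypothesis — the data are consistent with the 3:1 ratio.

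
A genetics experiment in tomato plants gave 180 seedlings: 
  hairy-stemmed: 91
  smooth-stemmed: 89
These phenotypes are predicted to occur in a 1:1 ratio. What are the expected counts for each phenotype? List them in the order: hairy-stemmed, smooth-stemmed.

Expected counts for N = 180 under a 1:1 ratio (total parts = 2):
  hairy-stemmed: 180 × 1/2 = 90
  smooth-stemmed: 180 × 1/2 = 90

90, 90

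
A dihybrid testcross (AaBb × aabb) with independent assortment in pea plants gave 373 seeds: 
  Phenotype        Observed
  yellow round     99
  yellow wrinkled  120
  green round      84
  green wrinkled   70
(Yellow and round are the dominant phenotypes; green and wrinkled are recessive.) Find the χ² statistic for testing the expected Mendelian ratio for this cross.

A dihybrid testcross with independent assortment gives a 1:1:1:1 ratio.
Total ratio parts = 4. Expected numbers out of 373:
  yellow round: 373 × 1/4 = 93.25
  yellow wrinkled: 373 × 1/4 = 93.25
  green round: 373 × 1/4 = 93.25
  green wrinkled: 373 × 1/4 = 93.25
χ² = Σ (O − E)² / E
  yellow round: (99 − 93.25)² / 93.25 = 0.3546
  yellow wrinkled: (120 − 93.25)² / 93.25 = 7.6736
  green round: (84 − 93.25)² / 93.25 = 0.9176
  green wrinkled: (70 − 93.25)² / 93.25 = 5.7969
χ² = 0.3546 + 7.6736 + 0.9176 + 5.7969 = 14.7427 ≈ 14.743

14.743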